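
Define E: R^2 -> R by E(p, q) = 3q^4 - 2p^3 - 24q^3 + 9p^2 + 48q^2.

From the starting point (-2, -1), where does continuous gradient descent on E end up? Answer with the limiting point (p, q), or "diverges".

E is separable, so gradient descent decouples: p follows -∂E/∂p, q follows -∂E/∂q.
∂E/∂p = -6p(p - 3); at p=-2 this is -60, so p increases.
∂E/∂q = 12q(q - 4)(q - 2); at q=-1 this is -180, so q increases.
p converges to its nearest critical value 0 (a local min of the p-part); q converges to 0. The iterate converges to (0, 0).

(0, 0)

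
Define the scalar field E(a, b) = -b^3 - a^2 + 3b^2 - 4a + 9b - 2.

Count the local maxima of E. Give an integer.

1

E separates as a function of a plus a function of b, so ∇E=0 decouples.
∂E/∂a = -2(a + 2) = 0 at a ∈ {-2}; ∂E/∂b = -3(b - 3)(b + 1) = 0 at b ∈ {-1, 3}.
The Hessian is diagonal: diag(E_aa, E_bb). Second derivatives: E_aa(-2)=-2; E_bb(-1)=12, E_bb(3)=-12.
Local maxima occur where both diagonal entries negative: (-2, 3). Count: 1.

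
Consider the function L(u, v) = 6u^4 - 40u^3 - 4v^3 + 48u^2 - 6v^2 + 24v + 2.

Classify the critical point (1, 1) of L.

local maximum

The mixed partial ∂²L/∂u∂v is 0, so the Hessian at any point is diag(L_uu, L_vv) = diag(24(3u^2 - 10u + 4), -12(2v + 1)).
At (1, 1): H = diag(-72, -36).
Both eigenvalues are negative, so H is negative definite: a local maximum.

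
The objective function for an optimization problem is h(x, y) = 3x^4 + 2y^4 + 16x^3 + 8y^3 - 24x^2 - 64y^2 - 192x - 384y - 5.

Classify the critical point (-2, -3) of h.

local maximum

The mixed partial ∂²h/∂x∂y is 0, so the Hessian at any point is diag(h_xx, h_yy) = diag(12(3x^2 + 8x - 4), 8(3y^2 + 6y - 16)).
At (-2, -3): H = diag(-96, -56).
Both eigenvalues are negative, so H is negative definite: a local maximum.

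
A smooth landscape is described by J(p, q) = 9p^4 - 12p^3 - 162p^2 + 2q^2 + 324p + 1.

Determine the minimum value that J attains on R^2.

-1376

J(p,q) separates as A(p) + B(q) + 1, so its minimum is min A + min B + 1.
A'(p) = 36(p - 3)(p - 1)(p + 3) vanishes at p ∈ {-3, 1, 3}; B'(q) = 4q vanishes at q ∈ {0}.
Local minima of A (where A''>0): A(-3)=-1377, A(3)=-81. Local minima of B: B(0)=0.
So the global minimum of J is A(-3) + B(0) + 1 = -1377 + 0 + 1 = -1376, attained at (-3, 0).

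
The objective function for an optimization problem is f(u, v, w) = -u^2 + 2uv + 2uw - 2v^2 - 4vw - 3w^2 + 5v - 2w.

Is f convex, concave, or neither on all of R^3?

concave

f is quadratic, so its Hessian is the constant matrix H = [[-2, 2, 2], [2, -4, -4], [2, -4, -6]].
Leading principal minors: -2, 4, -8.
Signs alternate −, +, − ⇒ H ≺ 0 ⇒ concave.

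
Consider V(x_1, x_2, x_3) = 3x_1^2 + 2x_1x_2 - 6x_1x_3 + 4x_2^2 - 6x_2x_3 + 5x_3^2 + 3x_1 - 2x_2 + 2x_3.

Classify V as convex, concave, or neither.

convex

V is quadratic, so its Hessian is the constant matrix H = [[6, 2, -6], [2, 8, -6], [-6, -6, 10]].
Leading principal minors: 6, 44, 80.
All positive ⇒ H ≻ 0 ⇒ convex.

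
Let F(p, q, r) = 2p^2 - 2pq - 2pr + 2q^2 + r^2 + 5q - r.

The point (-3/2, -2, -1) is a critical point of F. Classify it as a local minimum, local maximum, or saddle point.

local minimum

The Hessian is constant: H = [[4, -2, -2], [-2, 4, 0], [-2, 0, 2]].
Leading principal minors: Δ₁ = 4, Δ₂ = 12, Δ₃ = 8.
All leading minors are positive, so H is positive definite: a local minimum.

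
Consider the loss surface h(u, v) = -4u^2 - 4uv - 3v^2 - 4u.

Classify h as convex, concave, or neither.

concave

h is quadratic, so its Hessian is the constant matrix H = [[-8, -4], [-4, -6]].
det(H) = 32, tr(H) = -14.
det(H) > 0 and tr(H) < 0, so H is negative definite everywhere: concave.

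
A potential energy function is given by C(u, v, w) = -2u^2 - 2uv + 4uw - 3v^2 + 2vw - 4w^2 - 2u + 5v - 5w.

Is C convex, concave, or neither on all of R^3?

concave

C is quadratic, so its Hessian is the constant matrix H = [[-4, -2, 4], [-2, -6, 2], [4, 2, -8]].
Leading principal minors: -4, 20, -80.
Signs alternate −, +, − ⇒ H ≺ 0 ⇒ concave.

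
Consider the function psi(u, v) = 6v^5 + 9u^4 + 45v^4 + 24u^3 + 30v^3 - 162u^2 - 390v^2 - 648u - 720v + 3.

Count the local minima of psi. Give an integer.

psi separates as a function of u plus a function of v, so ∇psi=0 decouples.
∂psi/∂u = 36(u - 3)(u + 2)(u + 3) = 0 at u ∈ {-3, -2, 3}; ∂psi/∂v = 30(v - 2)(v + 1)(v + 3)(v + 4) = 0 at v ∈ {-4, -3, -1, 2}.
The Hessian is diagonal: diag(psi_uu, psi_vv). Second derivatives: psi_uu(-3)=216, psi_uu(-2)=-180, psi_uu(3)=1080; psi_vv(-4)=-540, psi_vv(-3)=300, psi_vv(-1)=-540, psi_vv(2)=2700.
Local minima occur where both diagonal entries positive: (-3, -3), (-3, 2), (3, -3), (3, 2). Count: 4.

4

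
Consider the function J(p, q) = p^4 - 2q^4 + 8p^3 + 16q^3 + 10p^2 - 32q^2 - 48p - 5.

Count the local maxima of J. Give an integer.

J separates as a function of p plus a function of q, so ∇J=0 decouples.
∂J/∂p = 4(p - 1)(p + 3)(p + 4) = 0 at p ∈ {-4, -3, 1}; ∂J/∂q = -8q(q - 4)(q - 2) = 0 at q ∈ {0, 2, 4}.
The Hessian is diagonal: diag(J_pp, J_qq). Second derivatives: J_pp(-4)=20, J_pp(-3)=-16, J_pp(1)=80; J_qq(0)=-64, J_qq(2)=32, J_qq(4)=-64.
Local maxima occur where both diagonal entries negative: (-3, 0), (-3, 4). Count: 2.

2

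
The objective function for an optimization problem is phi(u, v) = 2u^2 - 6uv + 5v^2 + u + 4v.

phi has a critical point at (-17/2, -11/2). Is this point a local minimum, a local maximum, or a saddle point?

The Hessian of phi is constant: H = [[4, -6], [-6, 10]].
det(H) = 4·10 − (-6)² = 4.
det(H) > 0 and tr(H) = 14 > 0, so H is positive definite and the point is a local minimum.

local minimum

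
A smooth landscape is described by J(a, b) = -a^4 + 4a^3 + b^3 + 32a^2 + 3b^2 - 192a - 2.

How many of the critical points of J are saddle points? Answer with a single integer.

3

J separates as a function of a plus a function of b, so ∇J=0 decouples.
∂J/∂a = -4(a - 4)(a - 3)(a + 4) = 0 at a ∈ {-4, 3, 4}; ∂J/∂b = 3b(b + 2) = 0 at b ∈ {-2, 0}.
The Hessian is diagonal: diag(J_aa, J_bb). Second derivatives: J_aa(-4)=-224, J_aa(3)=28, J_aa(4)=-32; J_bb(-2)=-6, J_bb(0)=6.
Saddle points occur where the two diagonal entries have opposite signs: (-4, 0), (3, -2), (4, 0). Count: 3.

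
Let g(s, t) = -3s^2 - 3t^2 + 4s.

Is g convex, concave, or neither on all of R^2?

concave

g is quadratic, so its Hessian is the constant matrix H = [[-6, 0], [0, -6]].
det(H) = 36, tr(H) = -12.
det(H) > 0 and tr(H) < 0, so H is negative definite everywhere: concave.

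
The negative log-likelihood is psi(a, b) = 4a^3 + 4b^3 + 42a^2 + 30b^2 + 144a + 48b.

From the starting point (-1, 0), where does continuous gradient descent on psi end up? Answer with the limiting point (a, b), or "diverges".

psi is separable, so gradient descent decouples: a follows -∂psi/∂a, b follows -∂psi/∂b.
∂psi/∂a = 12(a + 3)(a + 4); at a=-1 this is 72, so a decreases.
∂psi/∂b = 12(b + 1)(b + 4); at b=0 this is 48, so b decreases.
a converges to its nearest critical value -3 (a local min of the a-part); b converges to -1. The iterate converges to (-3, -1).

(-3, -1)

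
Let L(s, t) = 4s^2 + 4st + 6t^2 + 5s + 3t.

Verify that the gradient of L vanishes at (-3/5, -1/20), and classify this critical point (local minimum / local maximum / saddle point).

local minimum

∇L = (8s + 4t + 5, 4s + 12t + 3); substituting (-3/5, -1/20) gives ∇L = (0, 0), so (-3/5, -1/20) is indeed a critical point.
The Hessian of L is constant: H = [[8, 4], [4, 12]].
det(H) = 8·12 − 4² = 80.
det(H) > 0 and tr(H) = 20 > 0, so H is positive definite and the point is a local minimum.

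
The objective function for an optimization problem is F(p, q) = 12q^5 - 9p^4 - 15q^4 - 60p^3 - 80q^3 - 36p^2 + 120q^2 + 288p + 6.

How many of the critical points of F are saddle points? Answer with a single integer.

F separates as a function of p plus a function of q, so ∇F=0 decouples.
∂F/∂p = -36(p - 1)(p + 2)(p + 4) = 0 at p ∈ {-4, -2, 1}; ∂F/∂q = 60q(q - 2)(q - 1)(q + 2) = 0 at q ∈ {-2, 0, 1, 2}.
The Hessian is diagonal: diag(F_pp, F_qq). Second derivatives: F_pp(-4)=-360, F_pp(-2)=216, F_pp(1)=-540; F_qq(-2)=-1440, F_qq(0)=240, F_qq(1)=-180, F_qq(2)=480.
Saddle points occur where the two diagonal entries have opposite signs: (-4, 0), (-4, 2), (-2, -2), (-2, 1), (1, 0), (1, 2). Count: 6.

6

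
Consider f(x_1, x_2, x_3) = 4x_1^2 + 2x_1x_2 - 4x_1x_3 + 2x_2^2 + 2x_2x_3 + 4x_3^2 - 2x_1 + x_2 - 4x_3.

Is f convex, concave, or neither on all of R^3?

f is quadratic, so its Hessian is the constant matrix H = [[8, 2, -4], [2, 4, 2], [-4, 2, 8]].
Leading principal minors: 8, 28, 96.
All positive ⇒ H ≻ 0 ⇒ convex.

convex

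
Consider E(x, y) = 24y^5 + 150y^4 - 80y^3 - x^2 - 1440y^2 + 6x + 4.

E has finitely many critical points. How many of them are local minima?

E separates as a function of x plus a function of y, so ∇E=0 decouples.
∂E/∂x = -2(x - 3) = 0 at x ∈ {3}; ∂E/∂y = 120y(y - 2)(y + 3)(y + 4) = 0 at y ∈ {-4, -3, 0, 2}.
The Hessian is diagonal: diag(E_xx, E_yy). Second derivatives: E_xx(3)=-2; E_yy(-4)=-2880, E_yy(-3)=1800, E_yy(0)=-2880, E_yy(2)=7200.
Local minima occur where both diagonal entries positive: none. Count: 0.

0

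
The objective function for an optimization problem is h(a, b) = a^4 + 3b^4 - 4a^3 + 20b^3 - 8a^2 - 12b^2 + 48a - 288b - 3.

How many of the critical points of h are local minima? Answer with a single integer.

h separates as a function of a plus a function of b, so ∇h=0 decouples.
∂h/∂a = 4(a - 3)(a - 2)(a + 2) = 0 at a ∈ {-2, 2, 3}; ∂h/∂b = 12(b - 2)(b + 3)(b + 4) = 0 at b ∈ {-4, -3, 2}.
The Hessian is diagonal: diag(h_aa, h_bb). Second derivatives: h_aa(-2)=80, h_aa(2)=-16, h_aa(3)=20; h_bb(-4)=72, h_bb(-3)=-60, h_bb(2)=360.
Local minima occur where both diagonal entries positive: (-2, -4), (-2, 2), (3, -4), (3, 2). Count: 4.

4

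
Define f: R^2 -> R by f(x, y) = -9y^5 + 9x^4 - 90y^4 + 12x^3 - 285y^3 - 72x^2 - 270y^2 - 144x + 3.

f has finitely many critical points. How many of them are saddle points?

6

f separates as a function of x plus a function of y, so ∇f=0 decouples.
∂f/∂x = 36(x - 2)(x + 1)(x + 2) = 0 at x ∈ {-2, -1, 2}; ∂f/∂y = -45y(y + 1)(y + 3)(y + 4) = 0 at y ∈ {-4, -3, -1, 0}.
The Hessian is diagonal: diag(f_xx, f_yy). Second derivatives: f_xx(-2)=144, f_xx(-1)=-108, f_xx(2)=432; f_yy(-4)=540, f_yy(-3)=-270, f_yy(-1)=270, f_yy(0)=-540.
Saddle points occur where the two diagonal entries have opposite signs: (-2, -3), (-2, 0), (-1, -4), (-1, -1), (2, -3), (2, 0). Count: 6.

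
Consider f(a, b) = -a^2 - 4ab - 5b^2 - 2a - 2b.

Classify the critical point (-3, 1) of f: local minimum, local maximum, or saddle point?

local maximum

The Hessian of f is constant: H = [[-2, -4], [-4, -10]].
det(H) = (-2)·(-10) − (-4)² = 4.
det(H) > 0 and tr(H) = -12 < 0, so H is negative definite and the point is a local maximum.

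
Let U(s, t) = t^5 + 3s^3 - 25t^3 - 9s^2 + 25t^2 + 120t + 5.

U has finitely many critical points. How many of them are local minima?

U separates as a function of s plus a function of t, so ∇U=0 decouples.
∂U/∂s = 9s(s - 2) = 0 at s ∈ {0, 2}; ∂U/∂t = 5(t - 3)(t - 2)(t + 1)(t + 4) = 0 at t ∈ {-4, -1, 2, 3}.
The Hessian is diagonal: diag(U_ss, U_tt). Second derivatives: U_ss(0)=-18, U_ss(2)=18; U_tt(-4)=-630, U_tt(-1)=180, U_tt(2)=-90, U_tt(3)=140.
Local minima occur where both diagonal entries positive: (2, -1), (2, 3). Count: 2.

2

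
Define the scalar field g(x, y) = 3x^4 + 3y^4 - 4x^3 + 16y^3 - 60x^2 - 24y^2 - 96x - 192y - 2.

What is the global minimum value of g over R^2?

g(x,y) separates as P(x) + Q(y) − 2, so its minimum is min P + min Q − 2.
P'(x) = 12(x - 4)(x + 1)(x + 2) vanishes at x ∈ {-2, -1, 4}; Q'(y) = 12(y - 2)(y + 2)(y + 4) vanishes at y ∈ {-4, -2, 2}.
Local minima of P (where P''>0): P(-2)=32, P(4)=-832. Local minima of Q: Q(-4)=128, Q(2)=-304.
So the global minimum of g is P(4) + Q(2) − 2 = -832 − 304 − 2 = -1138, attained at (4, 2).

-1138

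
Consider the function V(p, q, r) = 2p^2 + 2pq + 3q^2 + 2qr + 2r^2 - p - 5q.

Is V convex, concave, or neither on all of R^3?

convex

V is quadratic, so its Hessian is the constant matrix H = [[4, 2, 0], [2, 6, 2], [0, 2, 4]].
Leading principal minors: 4, 20, 64.
All positive ⇒ H ≻ 0 ⇒ convex.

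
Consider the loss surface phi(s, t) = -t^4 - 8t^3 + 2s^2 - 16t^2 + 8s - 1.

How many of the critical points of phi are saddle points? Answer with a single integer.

phi separates as a function of s plus a function of t, so ∇phi=0 decouples.
∂phi/∂s = 4(s + 2) = 0 at s ∈ {-2}; ∂phi/∂t = -4t(t + 2)(t + 4) = 0 at t ∈ {-4, -2, 0}.
The Hessian is diagonal: diag(phi_ss, phi_tt). Second derivatives: phi_ss(-2)=4; phi_tt(-4)=-32, phi_tt(-2)=16, phi_tt(0)=-32.
Saddle points occur where the two diagonal entries have opposite signs: (-2, -4), (-2, 0). Count: 2.

2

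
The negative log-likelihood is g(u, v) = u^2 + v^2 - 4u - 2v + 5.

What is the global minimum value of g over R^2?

g(u,v) separates as P(u) + Q(v) + 5, so its minimum is min P + min Q + 5.
P'(u) = 2u - 4 vanishes at u ∈ {2}; Q'(v) = 2v - 2 vanishes at v ∈ {1}.
Local minima of P (where P''>0): P(2)=-4. Local minima of Q: Q(1)=-1.
So the global minimum of g is P(2) + Q(1) + 5 = -4 − 1 + 5 = 0, attained at (2, 1).

0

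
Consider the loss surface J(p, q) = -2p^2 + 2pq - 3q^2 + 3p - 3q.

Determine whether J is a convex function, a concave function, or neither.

J is quadratic, so its Hessian is the constant matrix H = [[-4, 2], [2, -6]].
det(H) = 20, tr(H) = -10.
det(H) > 0 and tr(H) < 0, so H is negative definite everywhere: concave.

concave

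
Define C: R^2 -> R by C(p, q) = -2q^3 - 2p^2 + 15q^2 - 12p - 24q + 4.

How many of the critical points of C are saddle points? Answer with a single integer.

1

C separates as a function of p plus a function of q, so ∇C=0 decouples.
∂C/∂p = -4(p + 3) = 0 at p ∈ {-3}; ∂C/∂q = -6(q - 4)(q - 1) = 0 at q ∈ {1, 4}.
The Hessian is diagonal: diag(C_pp, C_qq). Second derivatives: C_pp(-3)=-4; C_qq(1)=18, C_qq(4)=-18.
Saddle points occur where the two diagonal entries have opposite signs: (-3, 1). Count: 1.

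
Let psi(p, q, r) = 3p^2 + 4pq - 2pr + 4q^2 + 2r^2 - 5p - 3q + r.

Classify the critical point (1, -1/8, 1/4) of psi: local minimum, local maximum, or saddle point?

The Hessian is constant: H = [[6, 4, -2], [4, 8, 0], [-2, 0, 4]].
Leading principal minors: Δ₁ = 6, Δ₂ = 32, Δ₃ = 96.
All leading minors are positive, so H is positive definite: a local minimum.

local minimum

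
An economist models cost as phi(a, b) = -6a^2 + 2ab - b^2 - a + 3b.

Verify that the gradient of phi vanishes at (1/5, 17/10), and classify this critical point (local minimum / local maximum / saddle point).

∇phi = (-12a + 2b - 1, 2a - 2b + 3); substituting (1/5, 17/10) gives ∇phi = (0, 0), so (1/5, 17/10) is indeed a critical point.
The Hessian of phi is constant: H = [[-12, 2], [2, -2]].
det(H) = (-12)·(-2) − 2² = 20.
det(H) > 0 and tr(H) = -14 < 0, so H is negative definite and the point is a local maximum.

local maximum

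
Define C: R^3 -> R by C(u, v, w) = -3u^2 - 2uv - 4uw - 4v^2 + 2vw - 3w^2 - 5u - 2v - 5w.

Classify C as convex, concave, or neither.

concave

C is quadratic, so its Hessian is the constant matrix H = [[-6, -2, -4], [-2, -8, 2], [-4, 2, -6]].
Leading principal minors: -6, 44, -80.
Signs alternate −, +, − ⇒ H ≺ 0 ⇒ concave.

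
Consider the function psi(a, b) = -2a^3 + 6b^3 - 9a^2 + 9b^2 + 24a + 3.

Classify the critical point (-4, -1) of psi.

saddle point

The mixed partial ∂²psi/∂a∂b is 0, so the Hessian at any point is diag(psi_aa, psi_bb) = diag(-6(2a + 3), 18(2b + 1)).
At (-4, -1): H = diag(30, -18).
The eigenvalues have opposite signs, so H is indefinite: a saddle point.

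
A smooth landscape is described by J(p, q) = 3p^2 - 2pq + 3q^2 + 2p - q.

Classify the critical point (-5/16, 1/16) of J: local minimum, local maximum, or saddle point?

local minimum

The Hessian of J is constant: H = [[6, -2], [-2, 6]].
det(H) = 6·6 − (-2)² = 32.
det(H) > 0 and tr(H) = 12 > 0, so H is positive definite and the point is a local minimum.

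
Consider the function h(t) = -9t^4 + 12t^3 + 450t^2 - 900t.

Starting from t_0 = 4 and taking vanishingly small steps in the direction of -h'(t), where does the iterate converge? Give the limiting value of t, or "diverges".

1

h'(t) = -36(t - 5)(t - 1)(t + 5), so h'(4) = 972.
Gradient descent moves in the -h' direction, i.e. t is decreasing.
The nearest critical point in that direction is t = 1, where h'' = 864 > 0 (a local minimum). The iterate converges there.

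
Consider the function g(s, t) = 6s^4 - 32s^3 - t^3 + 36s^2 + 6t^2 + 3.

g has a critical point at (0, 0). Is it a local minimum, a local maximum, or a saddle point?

The mixed partial ∂²g/∂s∂t is 0, so the Hessian at any point is diag(g_ss, g_tt) = diag(24(3s^2 - 8s + 3), 6(-t + 2)).
At (0, 0): H = diag(72, 12).
Both eigenvalues are positive, so H is positive definite: a local minimum.

local minimum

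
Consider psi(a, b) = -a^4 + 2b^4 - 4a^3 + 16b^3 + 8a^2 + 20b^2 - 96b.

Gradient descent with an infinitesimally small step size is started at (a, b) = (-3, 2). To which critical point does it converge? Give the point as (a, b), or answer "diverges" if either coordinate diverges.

(0, 1)

psi is separable, so gradient descent decouples: a follows -∂psi/∂a, b follows -∂psi/∂b.
∂psi/∂a = -4a(a - 1)(a + 4); at a=-3 this is -48, so a increases.
∂psi/∂b = 8(b - 1)(b + 3)(b + 4); at b=2 this is 240, so b decreases.
a converges to its nearest critical value 0 (a local min of the a-part); b converges to 1. The iterate converges to (0, 1).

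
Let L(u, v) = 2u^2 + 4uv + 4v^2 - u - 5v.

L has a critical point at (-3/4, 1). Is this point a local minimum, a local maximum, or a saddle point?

local minimum

The Hessian of L is constant: H = [[4, 4], [4, 8]].
det(H) = 4·8 − 4² = 16.
det(H) > 0 and tr(H) = 12 > 0, so H is positive definite and the point is a local minimum.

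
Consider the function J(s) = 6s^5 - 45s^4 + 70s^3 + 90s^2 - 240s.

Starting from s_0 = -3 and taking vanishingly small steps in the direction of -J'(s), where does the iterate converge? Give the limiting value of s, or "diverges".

diverges

J'(s) = 30(s - 4)(s - 2)(s - 1)(s + 1), so J'(-3) = 8400.
Gradient descent moves in the -J' direction, i.e. s is decreasing.
There is no critical point below s=-3, and J' keeps the same sign, so the iterate runs off to −∞.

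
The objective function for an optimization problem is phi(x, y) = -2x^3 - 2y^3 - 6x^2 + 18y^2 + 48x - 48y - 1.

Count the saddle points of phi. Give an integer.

2

phi separates as a function of x plus a function of y, so ∇phi=0 decouples.
∂phi/∂x = -6(x - 2)(x + 4) = 0 at x ∈ {-4, 2}; ∂phi/∂y = -6(y - 4)(y - 2) = 0 at y ∈ {2, 4}.
The Hessian is diagonal: diag(phi_xx, phi_yy). Second derivatives: phi_xx(-4)=36, phi_xx(2)=-36; phi_yy(2)=12, phi_yy(4)=-12.
Saddle points occur where the two diagonal entries have opposite signs: (-4, 4), (2, 2). Count: 2.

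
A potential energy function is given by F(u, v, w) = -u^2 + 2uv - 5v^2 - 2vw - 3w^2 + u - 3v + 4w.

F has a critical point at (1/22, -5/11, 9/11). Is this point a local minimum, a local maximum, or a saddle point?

The Hessian is constant: H = [[-2, 2, 0], [2, -10, -2], [0, -2, -6]].
Leading principal minors: Δ₁ = -2, Δ₂ = 16, Δ₃ = -88.
The minors alternate sign starting negative (−, +, −), so H is negative definite: a local maximum.

local maximum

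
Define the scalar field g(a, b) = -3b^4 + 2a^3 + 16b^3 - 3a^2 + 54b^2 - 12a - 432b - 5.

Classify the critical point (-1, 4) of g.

The mixed partial ∂²g/∂a∂b is 0, so the Hessian at any point is diag(g_aa, g_bb) = diag(6(2a - 1), 12(-3b^2 + 8b + 9)).
At (-1, 4): H = diag(-18, -84).
Both eigenvalues are negative, so H is negative definite: a local maximum.

local maximum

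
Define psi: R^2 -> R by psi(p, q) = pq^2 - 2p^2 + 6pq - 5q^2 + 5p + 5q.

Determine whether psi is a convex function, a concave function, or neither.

The term pq^2 is cubic, so the Hessian is not constant.
∂²psi/∂q² = 2p - 10, which takes both signs as p varies (negative for sufficiently negative p). A diagonal entry of the Hessian changing sign means the Hessian is neither positive- nor negative-semidefinite on all of R^2.

neither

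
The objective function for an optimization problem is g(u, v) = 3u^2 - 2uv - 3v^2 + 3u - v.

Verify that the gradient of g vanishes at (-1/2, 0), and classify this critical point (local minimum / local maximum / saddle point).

∇g = (6u - 2v + 3, -2u - 6v - 1); substituting (-1/2, 0) gives ∇g = (0, 0), so (-1/2, 0) is indeed a critical point.
The Hessian of g is constant: H = [[6, -2], [-2, -6]].
det(H) = 6·(-6) − (-2)² = -40.
Since det(H) < 0, H is indefinite and the critical point is a saddle point.

saddle point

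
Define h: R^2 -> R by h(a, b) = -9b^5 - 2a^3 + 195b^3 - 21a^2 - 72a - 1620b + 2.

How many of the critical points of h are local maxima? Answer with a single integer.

2

h separates as a function of a plus a function of b, so ∇h=0 decouples.
∂h/∂a = -6(a + 3)(a + 4) = 0 at a ∈ {-4, -3}; ∂h/∂b = -45(b - 3)(b - 2)(b + 2)(b + 3) = 0 at b ∈ {-3, -2, 2, 3}.
The Hessian is diagonal: diag(h_aa, h_bb). Second derivatives: h_aa(-4)=6, h_aa(-3)=-6; h_bb(-3)=1350, h_bb(-2)=-900, h_bb(2)=900, h_bb(3)=-1350.
Local maxima occur where both diagonal entries negative: (-3, -2), (-3, 3). Count: 2.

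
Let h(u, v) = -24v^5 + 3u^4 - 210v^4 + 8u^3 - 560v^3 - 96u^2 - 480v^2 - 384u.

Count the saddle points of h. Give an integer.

h separates as a function of u plus a function of v, so ∇h=0 decouples.
∂h/∂u = 12(u - 4)(u + 2)(u + 4) = 0 at u ∈ {-4, -2, 4}; ∂h/∂v = -120v(v + 1)(v + 2)(v + 4) = 0 at v ∈ {-4, -2, -1, 0}.
The Hessian is diagonal: diag(h_uu, h_vv). Second derivatives: h_uu(-4)=192, h_uu(-2)=-144, h_uu(4)=576; h_vv(-4)=2880, h_vv(-2)=-480, h_vv(-1)=360, h_vv(0)=-960.
Saddle points occur where the two diagonal entries have opposite signs: (-4, -2), (-4, 0), (-2, -4), (-2, -1), (4, -2), (4, 0). Count: 6.

6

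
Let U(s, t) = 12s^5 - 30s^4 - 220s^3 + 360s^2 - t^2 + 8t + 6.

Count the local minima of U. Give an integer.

0

U separates as a function of s plus a function of t, so ∇U=0 decouples.
∂U/∂s = 60s(s - 4)(s - 1)(s + 3) = 0 at s ∈ {-3, 0, 1, 4}; ∂U/∂t = -2(t - 4) = 0 at t ∈ {4}.
The Hessian is diagonal: diag(U_ss, U_tt). Second derivatives: U_ss(-3)=-5040, U_ss(0)=720, U_ss(1)=-720, U_ss(4)=5040; U_tt(4)=-2.
Local minima occur where both diagonal entries positive: none. Count: 0.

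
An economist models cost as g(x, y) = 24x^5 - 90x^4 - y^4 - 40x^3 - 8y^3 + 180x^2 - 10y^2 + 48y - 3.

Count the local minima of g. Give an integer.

g separates as a function of x plus a function of y, so ∇g=0 decouples.
∂g/∂x = 120x(x - 3)(x - 1)(x + 1) = 0 at x ∈ {-1, 0, 1, 3}; ∂g/∂y = -4(y - 1)(y + 3)(y + 4) = 0 at y ∈ {-4, -3, 1}.
The Hessian is diagonal: diag(g_xx, g_yy). Second derivatives: g_xx(-1)=-960, g_xx(0)=360, g_xx(1)=-480, g_xx(3)=2880; g_yy(-4)=-20, g_yy(-3)=16, g_yy(1)=-80.
Local minima occur where both diagonal entries positive: (0, -3), (3, -3). Count: 2.

2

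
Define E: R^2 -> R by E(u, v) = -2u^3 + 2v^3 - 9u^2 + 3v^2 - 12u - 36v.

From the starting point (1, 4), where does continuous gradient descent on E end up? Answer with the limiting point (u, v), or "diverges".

diverges

E is separable, so gradient descent decouples: u follows -∂E/∂u, v follows -∂E/∂v.
∂E/∂u = -6(u + 1)(u + 2); at u=1 this is -36, so u increases.
∂E/∂v = 6(v - 2)(v + 3); at v=4 this is 84, so v decreases.
The u-coordinate has no critical point in that direction and runs off to infinity.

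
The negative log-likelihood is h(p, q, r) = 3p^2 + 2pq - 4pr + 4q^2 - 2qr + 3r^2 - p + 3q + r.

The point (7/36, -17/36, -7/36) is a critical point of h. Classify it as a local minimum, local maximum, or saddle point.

The Hessian is constant: H = [[6, 2, -4], [2, 8, -2], [-4, -2, 6]].
Leading principal minors: Δ₁ = 6, Δ₂ = 44, Δ₃ = 144.
All leading minors are positive, so H is positive definite: a local minimum.

local minimum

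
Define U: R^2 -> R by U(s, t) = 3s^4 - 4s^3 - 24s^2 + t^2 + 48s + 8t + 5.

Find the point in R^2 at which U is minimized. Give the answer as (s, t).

(-2, -4)

U(s,t) separates as P(s) + Q(t) + 5, so its minimum is min P + min Q + 5.
P'(s) = 12(s - 2)(s - 1)(s + 2) vanishes at s ∈ {-2, 1, 2}; Q'(t) = 2(t + 4) vanishes at t ∈ {-4}.
Local minima of P (where P''>0): P(-2)=-112, P(2)=16. Local minima of Q: Q(-4)=-16.
So the global minimum of U is P(-2) + Q(-4) + 5 = -112 − 16 + 5 = -123, attained at (-2, -4).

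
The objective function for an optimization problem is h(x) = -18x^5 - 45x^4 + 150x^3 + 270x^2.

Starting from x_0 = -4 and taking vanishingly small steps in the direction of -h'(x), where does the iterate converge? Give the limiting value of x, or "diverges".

h'(x) = -90x(x - 2)(x + 1)(x + 3), so h'(-4) = -6480.
Gradient descent moves in the -h' direction, i.e. x is increasing.
The nearest critical point in that direction is x = -3, where h'' = 2700 > 0 (a local minimum). The iterate converges there.

-3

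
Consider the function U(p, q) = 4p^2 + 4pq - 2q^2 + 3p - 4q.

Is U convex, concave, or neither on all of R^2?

U is quadratic, so its Hessian is the constant matrix H = [[8, 4], [4, -4]].
det(H) = -48, tr(H) = 4.
det(H) < 0, so H is indefinite: neither convex nor concave.

neither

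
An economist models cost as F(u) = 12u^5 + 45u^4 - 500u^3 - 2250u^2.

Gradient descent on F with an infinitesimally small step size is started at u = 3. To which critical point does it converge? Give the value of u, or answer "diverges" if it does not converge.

5

F'(u) = 60u(u - 5)(u + 3)(u + 5), so F'(3) = -17280.
Gradient descent moves in the -F' direction, i.e. u is increasing.
The nearest critical point in that direction is u = 5, where F'' = 24000 > 0 (a local minimum). The iterate converges there.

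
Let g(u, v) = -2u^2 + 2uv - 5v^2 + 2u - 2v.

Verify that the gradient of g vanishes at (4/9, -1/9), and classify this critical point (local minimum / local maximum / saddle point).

local maximum

∇g = (-4u + 2v + 2, 2u - 10v - 2); substituting (4/9, -1/9) gives ∇g = (0, 0), so (4/9, -1/9) is indeed a critical point.
The Hessian of g is constant: H = [[-4, 2], [2, -10]].
det(H) = (-4)·(-10) − 2² = 36.
det(H) > 0 and tr(H) = -14 < 0, so H is negative definite and the point is a local maximum.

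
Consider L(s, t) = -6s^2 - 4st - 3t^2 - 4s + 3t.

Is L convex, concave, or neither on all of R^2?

L is quadratic, so its Hessian is the constant matrix H = [[-12, -4], [-4, -6]].
det(H) = 56, tr(H) = -18.
det(H) > 0 and tr(H) < 0, so H is negative definite everywhere: concave.

concave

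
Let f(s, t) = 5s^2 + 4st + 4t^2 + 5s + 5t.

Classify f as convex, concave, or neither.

convex

f is quadratic, so its Hessian is the constant matrix H = [[10, 4], [4, 8]].
det(H) = 64, tr(H) = 18.
det(H) > 0 and tr(H) > 0, so H is positive definite everywhere: convex.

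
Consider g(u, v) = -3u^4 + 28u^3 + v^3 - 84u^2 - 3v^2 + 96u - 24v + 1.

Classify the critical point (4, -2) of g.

local maximum

The mixed partial ∂²g/∂u∂v is 0, so the Hessian at any point is diag(g_uu, g_vv) = diag(12(-3u^2 + 14u - 14), 6(v - 1)).
At (4, -2): H = diag(-72, -18).
Both eigenvalues are negative, so H is negative definite: a local maximum.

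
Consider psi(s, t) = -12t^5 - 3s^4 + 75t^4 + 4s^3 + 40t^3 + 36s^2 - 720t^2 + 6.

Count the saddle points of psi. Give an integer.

6

psi separates as a function of s plus a function of t, so ∇psi=0 decouples.
∂psi/∂s = -12s(s - 3)(s + 2) = 0 at s ∈ {-2, 0, 3}; ∂psi/∂t = -60t(t - 4)(t - 3)(t + 2) = 0 at t ∈ {-2, 0, 3, 4}.
The Hessian is diagonal: diag(psi_ss, psi_tt). Second derivatives: psi_ss(-2)=-120, psi_ss(0)=72, psi_ss(3)=-180; psi_tt(-2)=3600, psi_tt(0)=-1440, psi_tt(3)=900, psi_tt(4)=-1440.
Saddle points occur where the two diagonal entries have opposite signs: (-2, -2), (-2, 3), (0, 0), (0, 4), (3, -2), (3, 3). Count: 6.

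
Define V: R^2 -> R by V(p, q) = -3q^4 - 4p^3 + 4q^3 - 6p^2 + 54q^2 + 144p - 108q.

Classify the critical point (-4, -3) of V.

saddle point

The mixed partial ∂²V/∂p∂q is 0, so the Hessian at any point is diag(V_pp, V_qq) = diag(-12(2p + 1), 12(-3q^2 + 2q + 9)).
At (-4, -3): H = diag(84, -288).
The eigenvalues have opposite signs, so H is indefinite: a saddle point.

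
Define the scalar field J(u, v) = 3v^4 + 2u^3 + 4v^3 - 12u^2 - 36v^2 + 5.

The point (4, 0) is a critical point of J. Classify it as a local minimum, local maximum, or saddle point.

saddle point

The mixed partial ∂²J/∂u∂v is 0, so the Hessian at any point is diag(J_uu, J_vv) = diag(12(u - 2), 12(3v^2 + 2v - 6)).
At (4, 0): H = diag(24, -72).
The eigenvalues have opposite signs, so H is indefinite: a saddle point.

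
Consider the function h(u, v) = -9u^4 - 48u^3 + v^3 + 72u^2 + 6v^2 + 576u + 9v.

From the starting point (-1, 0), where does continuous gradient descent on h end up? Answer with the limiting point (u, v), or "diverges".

h is separable, so gradient descent decouples: u follows -∂h/∂u, v follows -∂h/∂v.
∂h/∂u = -36(u - 2)(u + 2)(u + 4); at u=-1 this is 324, so u decreases.
∂h/∂v = 3(v + 1)(v + 3); at v=0 this is 9, so v decreases.
u converges to its nearest critical value -2 (a local min of the u-part); v converges to -1. The iterate converges to (-2, -1).

(-2, -1)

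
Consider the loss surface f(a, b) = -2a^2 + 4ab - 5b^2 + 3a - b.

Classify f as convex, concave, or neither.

concave

f is quadratic, so its Hessian is the constant matrix H = [[-4, 4], [4, -10]].
det(H) = 24, tr(H) = -14.
det(H) > 0 and tr(H) < 0, so H is negative definite everywhere: concave.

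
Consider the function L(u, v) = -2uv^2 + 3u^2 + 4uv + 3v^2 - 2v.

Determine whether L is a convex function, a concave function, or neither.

The term -2uv^2 is cubic, so the Hessian is not constant.
∂²L/∂v² = -4u + 6, which takes both signs as u varies (negative for sufficiently large u). A diagonal entry of the Hessian changing sign means the Hessian is neither positive- nor negative-semidefinite on all of R^2.

neither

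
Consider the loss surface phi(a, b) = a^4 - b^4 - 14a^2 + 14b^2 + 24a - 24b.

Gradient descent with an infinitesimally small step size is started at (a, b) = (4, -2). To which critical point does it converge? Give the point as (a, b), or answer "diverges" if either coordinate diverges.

phi is separable, so gradient descent decouples: a follows -∂phi/∂a, b follows -∂phi/∂b.
∂phi/∂a = 4(a - 2)(a - 1)(a + 3); at a=4 this is 168, so a decreases.
∂phi/∂b = -4(b - 2)(b - 1)(b + 3); at b=-2 this is -48, so b increases.
a converges to its nearest critical value 2 (a local min of the a-part); b converges to 1. The iterate converges to (2, 1).

(2, 1)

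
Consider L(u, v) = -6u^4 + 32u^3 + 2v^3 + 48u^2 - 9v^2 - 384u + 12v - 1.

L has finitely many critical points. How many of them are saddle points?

3

L separates as a function of u plus a function of v, so ∇L=0 decouples.
∂L/∂u = -24(u - 4)(u - 2)(u + 2) = 0 at u ∈ {-2, 2, 4}; ∂L/∂v = 6(v - 2)(v - 1) = 0 at v ∈ {1, 2}.
The Hessian is diagonal: diag(L_uu, L_vv). Second derivatives: L_uu(-2)=-576, L_uu(2)=192, L_uu(4)=-288; L_vv(1)=-6, L_vv(2)=6.
Saddle points occur where the two diagonal entries have opposite signs: (-2, 2), (2, 1), (4, 2). Count: 3.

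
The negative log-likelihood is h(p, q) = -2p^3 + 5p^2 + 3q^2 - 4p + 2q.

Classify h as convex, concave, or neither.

neither

The term -2p^3 is cubic, so the Hessian is not constant.
∂²h/∂p² = -12p + 10, which takes both signs as p varies (negative for sufficiently large p). A diagonal entry of the Hessian changing sign means the Hessian is neither positive- nor negative-semidefinite on all of R^2.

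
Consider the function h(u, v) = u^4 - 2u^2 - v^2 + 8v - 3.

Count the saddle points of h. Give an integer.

h separates as a function of u plus a function of v, so ∇h=0 decouples.
∂h/∂u = 4u(u - 1)(u + 1) = 0 at u ∈ {-1, 0, 1}; ∂h/∂v = -2(v - 4) = 0 at v ∈ {4}.
The Hessian is diagonal: diag(h_uu, h_vv). Second derivatives: h_uu(-1)=8, h_uu(0)=-4, h_uu(1)=8; h_vv(4)=-2.
Saddle points occur where the two diagonal entries have opposite signs: (-1, 4), (1, 4). Count: 2.

2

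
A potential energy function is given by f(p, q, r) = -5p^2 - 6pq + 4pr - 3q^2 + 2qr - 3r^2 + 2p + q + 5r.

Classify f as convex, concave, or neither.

f is quadratic, so its Hessian is the constant matrix H = [[-10, -6, 4], [-6, -6, 2], [4, 2, -6]].
Leading principal minors: -10, 24, -104.
Signs alternate −, +, − ⇒ H ≺ 0 ⇒ concave.

concave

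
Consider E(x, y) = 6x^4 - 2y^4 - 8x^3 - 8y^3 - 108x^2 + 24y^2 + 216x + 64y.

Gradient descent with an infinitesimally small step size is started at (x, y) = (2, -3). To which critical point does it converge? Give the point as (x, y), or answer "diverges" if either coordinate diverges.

(3, -1)

E is separable, so gradient descent decouples: x follows -∂E/∂x, y follows -∂E/∂y.
∂E/∂x = 24(x - 3)(x - 1)(x + 3); at x=2 this is -120, so x increases.
∂E/∂y = -8(y - 2)(y + 1)(y + 4); at y=-3 this is -80, so y increases.
x converges to its nearest critical value 3 (a local min of the x-part); y converges to -1. The iterate converges to (3, -1).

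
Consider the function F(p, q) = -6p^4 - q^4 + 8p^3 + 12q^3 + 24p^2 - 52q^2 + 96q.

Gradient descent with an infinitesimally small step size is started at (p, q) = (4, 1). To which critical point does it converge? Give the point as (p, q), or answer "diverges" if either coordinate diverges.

F is separable, so gradient descent decouples: p follows -∂F/∂p, q follows -∂F/∂q.
∂F/∂p = -24p(p - 2)(p + 1); at p=4 this is -960, so p increases.
∂F/∂q = -4(q - 4)(q - 3)(q - 2); at q=1 this is 24, so q decreases.
The p-coordinate has no critical point in that direction and runs off to infinity.

diverges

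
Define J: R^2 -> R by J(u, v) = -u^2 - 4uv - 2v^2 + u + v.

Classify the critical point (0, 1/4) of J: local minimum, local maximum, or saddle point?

The Hessian of J is constant: H = [[-2, -4], [-4, -4]].
det(H) = (-2)·(-4) − (-4)² = -8.
Since det(H) < 0, H is indefinite and the critical point is a saddle point.

saddle point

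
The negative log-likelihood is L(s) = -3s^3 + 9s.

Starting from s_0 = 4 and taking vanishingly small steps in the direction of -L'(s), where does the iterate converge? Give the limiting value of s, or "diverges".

L'(s) = -9(s - 1)(s + 1), so L'(4) = -135.
Gradient descent moves in the -L' direction, i.e. s is increasing.
There is no critical point above s=4, and L' keeps the same sign, so the iterate runs off to +∞.

diverges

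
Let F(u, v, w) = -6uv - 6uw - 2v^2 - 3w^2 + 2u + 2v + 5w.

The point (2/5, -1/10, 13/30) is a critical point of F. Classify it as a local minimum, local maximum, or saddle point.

The Hessian is constant: H = [[0, -6, -6], [-6, -4, 0], [-6, 0, -6]].
Leading principal minors: Δ₁ = 0, Δ₂ = -36, Δ₃ = 360.
The minors fit neither the all-positive nor the alternating-sign pattern, so H is indefinite: a saddle point.

saddle point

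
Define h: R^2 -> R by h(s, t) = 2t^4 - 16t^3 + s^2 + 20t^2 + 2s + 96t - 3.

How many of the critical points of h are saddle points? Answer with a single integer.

h separates as a function of s plus a function of t, so ∇h=0 decouples.
∂h/∂s = 2(s + 1) = 0 at s ∈ {-1}; ∂h/∂t = 8(t - 4)(t - 3)(t + 1) = 0 at t ∈ {-1, 3, 4}.
The Hessian is diagonal: diag(h_ss, h_tt). Second derivatives: h_ss(-1)=2; h_tt(-1)=160, h_tt(3)=-32, h_tt(4)=40.
Saddle points occur where the two diagonal entries have opposite signs: (-1, 3). Count: 1.

1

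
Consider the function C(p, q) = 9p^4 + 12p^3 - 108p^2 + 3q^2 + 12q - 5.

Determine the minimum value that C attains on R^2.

-584

C(p,q) separates as A(p) + B(q) − 5, so its minimum is min A + min B − 5.
A'(p) = 36p(p - 2)(p + 3) vanishes at p ∈ {-3, 0, 2}; B'(q) = 6q + 12 vanishes at q ∈ {-2}.
Local minima of A (where A''>0): A(-3)=-567, A(2)=-192. Local minima of B: B(-2)=-12.
So the global minimum of C is A(-3) + B(-2) − 5 = -567 − 12 − 5 = -584, attained at (-3, -2).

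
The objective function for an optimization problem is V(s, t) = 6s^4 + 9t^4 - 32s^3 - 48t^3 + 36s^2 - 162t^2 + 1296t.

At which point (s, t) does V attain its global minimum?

(3, -3)

V(s,t) separates as P(s) + Q(t), so its minimum is min P + min Q.
P'(s) = 24s(s - 3)(s - 1) vanishes at s ∈ {0, 1, 3}; Q'(t) = 36(t - 4)(t - 3)(t + 3) vanishes at t ∈ {-3, 3, 4}.
Local minima of P (where P''>0): P(0)=0, P(3)=-54. Local minima of Q: Q(-3)=-3321, Q(4)=1824.
So the global minimum of V is P(3) + Q(-3) = -54 − 3321 = -3375, attained at (3, -3).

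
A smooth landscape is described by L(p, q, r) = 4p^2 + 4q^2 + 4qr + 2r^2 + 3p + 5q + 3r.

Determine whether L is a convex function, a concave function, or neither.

L is quadratic, so its Hessian is the constant matrix H = [[8, 0, 0], [0, 8, 4], [0, 4, 4]].
Leading principal minors: 8, 64, 128.
All positive ⇒ H ≻ 0 ⇒ convex.

convex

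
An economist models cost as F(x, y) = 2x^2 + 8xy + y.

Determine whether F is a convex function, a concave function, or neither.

F is quadratic, so its Hessian is the constant matrix H = [[4, 8], [8, 0]].
det(H) = -64, tr(H) = 4.
det(H) < 0, so H is indefinite: neither convex nor concave.

neither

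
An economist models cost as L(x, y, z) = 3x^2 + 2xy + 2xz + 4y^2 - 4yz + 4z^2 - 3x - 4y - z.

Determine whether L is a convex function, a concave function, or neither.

convex

L is quadratic, so its Hessian is the constant matrix H = [[6, 2, 2], [2, 8, -4], [2, -4, 8]].
Leading principal minors: 6, 44, 192.
All positive ⇒ H ≻ 0 ⇒ convex.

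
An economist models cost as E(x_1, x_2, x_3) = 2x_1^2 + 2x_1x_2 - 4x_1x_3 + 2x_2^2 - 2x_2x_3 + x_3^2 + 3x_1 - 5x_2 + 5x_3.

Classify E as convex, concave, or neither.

neither

E is quadratic, so its Hessian is the constant matrix H = [[4, 2, -4], [2, 4, -2], [-4, -2, 2]].
Leading principal minors: 4, 12, -24.
Neither pattern holds ⇒ H is indefinite ⇒ neither convex nor concave.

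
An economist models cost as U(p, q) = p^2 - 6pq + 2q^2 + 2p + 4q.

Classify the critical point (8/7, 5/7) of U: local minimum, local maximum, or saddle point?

The Hessian of U is constant: H = [[2, -6], [-6, 4]].
det(H) = 2·4 − (-6)² = -28.
Since det(H) < 0, H is indefinite and the critical point is a saddle point.

saddle point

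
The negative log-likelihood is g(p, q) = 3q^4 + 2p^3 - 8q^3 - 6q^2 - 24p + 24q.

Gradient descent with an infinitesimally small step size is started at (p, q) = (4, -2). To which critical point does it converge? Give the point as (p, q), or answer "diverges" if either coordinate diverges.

(2, -1)

g is separable, so gradient descent decouples: p follows -∂g/∂p, q follows -∂g/∂q.
∂g/∂p = 6(p - 2)(p + 2); at p=4 this is 72, so p decreases.
∂g/∂q = 12(q - 2)(q - 1)(q + 1); at q=-2 this is -144, so q increases.
p converges to its nearest critical value 2 (a local min of the p-part); q converges to -1. The iterate converges to (2, -1).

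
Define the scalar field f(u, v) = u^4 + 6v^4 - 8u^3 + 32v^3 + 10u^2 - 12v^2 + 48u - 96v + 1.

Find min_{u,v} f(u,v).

-348

f(u,v) separates as P(u) + Q(v) + 1, so its minimum is min P + min Q + 1.
P'(u) = 4(u - 4)(u - 3)(u + 1) vanishes at u ∈ {-1, 3, 4}; Q'(v) = 24(v - 1)(v + 1)(v + 4) vanishes at v ∈ {-4, -1, 1}.
Local minima of P (where P''>0): P(-1)=-29, P(4)=96. Local minima of Q: Q(-4)=-320, Q(1)=-70.
So the global minimum of f is P(-1) + Q(-4) + 1 = -29 − 320 + 1 = -348, attained at (-1, -4).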